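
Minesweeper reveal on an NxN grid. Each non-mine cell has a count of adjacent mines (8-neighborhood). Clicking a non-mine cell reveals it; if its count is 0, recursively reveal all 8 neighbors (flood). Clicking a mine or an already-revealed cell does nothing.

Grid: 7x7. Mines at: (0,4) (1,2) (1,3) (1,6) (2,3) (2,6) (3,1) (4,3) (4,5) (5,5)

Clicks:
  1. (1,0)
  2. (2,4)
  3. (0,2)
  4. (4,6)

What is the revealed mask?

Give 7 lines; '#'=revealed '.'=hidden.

Answer: ###....
##.....
##..#..
.......
......#
.......
.......

Derivation:
Click 1 (1,0) count=0: revealed 6 new [(0,0) (0,1) (1,0) (1,1) (2,0) (2,1)] -> total=6
Click 2 (2,4) count=2: revealed 1 new [(2,4)] -> total=7
Click 3 (0,2) count=2: revealed 1 new [(0,2)] -> total=8
Click 4 (4,6) count=2: revealed 1 new [(4,6)] -> total=9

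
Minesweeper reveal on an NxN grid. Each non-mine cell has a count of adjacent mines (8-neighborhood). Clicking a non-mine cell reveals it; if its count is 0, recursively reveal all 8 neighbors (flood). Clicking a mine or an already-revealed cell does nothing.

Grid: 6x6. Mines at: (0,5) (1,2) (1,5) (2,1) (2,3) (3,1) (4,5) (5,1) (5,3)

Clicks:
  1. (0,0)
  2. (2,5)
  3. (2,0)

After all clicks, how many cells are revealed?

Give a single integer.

Answer: 6

Derivation:
Click 1 (0,0) count=0: revealed 4 new [(0,0) (0,1) (1,0) (1,1)] -> total=4
Click 2 (2,5) count=1: revealed 1 new [(2,5)] -> total=5
Click 3 (2,0) count=2: revealed 1 new [(2,0)] -> total=6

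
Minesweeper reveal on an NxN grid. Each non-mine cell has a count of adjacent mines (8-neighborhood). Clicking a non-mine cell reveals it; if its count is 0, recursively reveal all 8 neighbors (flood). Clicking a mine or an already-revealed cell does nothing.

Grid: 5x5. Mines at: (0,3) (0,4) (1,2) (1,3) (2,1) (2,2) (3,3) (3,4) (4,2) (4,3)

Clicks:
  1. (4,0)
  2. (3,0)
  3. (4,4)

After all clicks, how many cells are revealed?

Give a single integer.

Click 1 (4,0) count=0: revealed 4 new [(3,0) (3,1) (4,0) (4,1)] -> total=4
Click 2 (3,0) count=1: revealed 0 new [(none)] -> total=4
Click 3 (4,4) count=3: revealed 1 new [(4,4)] -> total=5

Answer: 5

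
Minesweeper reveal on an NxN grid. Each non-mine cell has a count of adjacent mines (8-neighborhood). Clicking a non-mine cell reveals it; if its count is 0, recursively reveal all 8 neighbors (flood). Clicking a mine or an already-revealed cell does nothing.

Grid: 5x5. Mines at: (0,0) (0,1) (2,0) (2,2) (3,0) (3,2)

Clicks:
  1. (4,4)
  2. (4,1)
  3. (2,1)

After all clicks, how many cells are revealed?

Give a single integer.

Click 1 (4,4) count=0: revealed 12 new [(0,2) (0,3) (0,4) (1,2) (1,3) (1,4) (2,3) (2,4) (3,3) (3,4) (4,3) (4,4)] -> total=12
Click 2 (4,1) count=2: revealed 1 new [(4,1)] -> total=13
Click 3 (2,1) count=4: revealed 1 new [(2,1)] -> total=14

Answer: 14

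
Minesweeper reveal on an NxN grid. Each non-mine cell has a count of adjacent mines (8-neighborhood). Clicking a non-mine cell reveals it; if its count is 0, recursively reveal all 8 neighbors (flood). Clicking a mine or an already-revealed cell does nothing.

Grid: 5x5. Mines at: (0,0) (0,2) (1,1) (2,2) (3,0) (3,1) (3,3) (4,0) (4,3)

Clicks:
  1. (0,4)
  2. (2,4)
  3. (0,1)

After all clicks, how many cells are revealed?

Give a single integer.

Answer: 7

Derivation:
Click 1 (0,4) count=0: revealed 6 new [(0,3) (0,4) (1,3) (1,4) (2,3) (2,4)] -> total=6
Click 2 (2,4) count=1: revealed 0 new [(none)] -> total=6
Click 3 (0,1) count=3: revealed 1 new [(0,1)] -> total=7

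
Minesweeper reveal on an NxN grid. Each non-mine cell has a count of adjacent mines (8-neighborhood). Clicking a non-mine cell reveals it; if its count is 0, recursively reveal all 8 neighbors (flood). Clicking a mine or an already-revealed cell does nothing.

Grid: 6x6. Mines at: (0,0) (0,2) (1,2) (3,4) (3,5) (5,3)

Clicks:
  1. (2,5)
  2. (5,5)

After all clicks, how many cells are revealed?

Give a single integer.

Answer: 5

Derivation:
Click 1 (2,5) count=2: revealed 1 new [(2,5)] -> total=1
Click 2 (5,5) count=0: revealed 4 new [(4,4) (4,5) (5,4) (5,5)] -> total=5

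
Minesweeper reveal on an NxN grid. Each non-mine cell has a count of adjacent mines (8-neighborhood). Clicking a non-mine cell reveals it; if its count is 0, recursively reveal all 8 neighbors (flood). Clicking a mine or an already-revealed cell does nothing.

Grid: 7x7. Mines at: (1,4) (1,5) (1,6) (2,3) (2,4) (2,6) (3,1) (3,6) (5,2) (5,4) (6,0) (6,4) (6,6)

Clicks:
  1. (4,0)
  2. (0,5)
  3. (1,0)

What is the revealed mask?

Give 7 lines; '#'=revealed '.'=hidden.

Answer: ####.#.
####...
###....
.......
#......
.......
.......

Derivation:
Click 1 (4,0) count=1: revealed 1 new [(4,0)] -> total=1
Click 2 (0,5) count=3: revealed 1 new [(0,5)] -> total=2
Click 3 (1,0) count=0: revealed 11 new [(0,0) (0,1) (0,2) (0,3) (1,0) (1,1) (1,2) (1,3) (2,0) (2,1) (2,2)] -> total=13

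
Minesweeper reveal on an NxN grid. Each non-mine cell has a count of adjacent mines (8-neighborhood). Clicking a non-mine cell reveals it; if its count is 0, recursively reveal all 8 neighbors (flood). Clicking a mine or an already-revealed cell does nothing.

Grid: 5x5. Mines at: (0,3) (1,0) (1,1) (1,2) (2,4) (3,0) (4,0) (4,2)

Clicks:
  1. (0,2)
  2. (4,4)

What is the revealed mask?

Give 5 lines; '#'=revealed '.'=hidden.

Answer: ..#..
.....
.....
...##
...##

Derivation:
Click 1 (0,2) count=3: revealed 1 new [(0,2)] -> total=1
Click 2 (4,4) count=0: revealed 4 new [(3,3) (3,4) (4,3) (4,4)] -> total=5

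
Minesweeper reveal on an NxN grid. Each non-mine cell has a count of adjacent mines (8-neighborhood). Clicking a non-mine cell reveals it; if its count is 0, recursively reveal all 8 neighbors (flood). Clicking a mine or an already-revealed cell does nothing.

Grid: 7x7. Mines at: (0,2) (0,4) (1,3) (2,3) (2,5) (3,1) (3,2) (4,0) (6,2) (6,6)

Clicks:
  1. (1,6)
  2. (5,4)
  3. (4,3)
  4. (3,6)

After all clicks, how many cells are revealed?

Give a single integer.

Answer: 16

Derivation:
Click 1 (1,6) count=1: revealed 1 new [(1,6)] -> total=1
Click 2 (5,4) count=0: revealed 15 new [(3,3) (3,4) (3,5) (3,6) (4,3) (4,4) (4,5) (4,6) (5,3) (5,4) (5,5) (5,6) (6,3) (6,4) (6,5)] -> total=16
Click 3 (4,3) count=1: revealed 0 new [(none)] -> total=16
Click 4 (3,6) count=1: revealed 0 new [(none)] -> total=16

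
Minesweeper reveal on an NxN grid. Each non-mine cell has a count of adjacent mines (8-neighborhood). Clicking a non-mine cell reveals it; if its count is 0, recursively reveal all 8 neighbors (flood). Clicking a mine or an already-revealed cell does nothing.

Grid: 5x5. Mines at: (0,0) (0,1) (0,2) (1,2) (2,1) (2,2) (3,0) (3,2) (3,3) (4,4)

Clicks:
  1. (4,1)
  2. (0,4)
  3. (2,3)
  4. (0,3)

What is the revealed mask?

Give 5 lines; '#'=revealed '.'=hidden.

Answer: ...##
...##
...##
.....
.#...

Derivation:
Click 1 (4,1) count=2: revealed 1 new [(4,1)] -> total=1
Click 2 (0,4) count=0: revealed 6 new [(0,3) (0,4) (1,3) (1,4) (2,3) (2,4)] -> total=7
Click 3 (2,3) count=4: revealed 0 new [(none)] -> total=7
Click 4 (0,3) count=2: revealed 0 new [(none)] -> total=7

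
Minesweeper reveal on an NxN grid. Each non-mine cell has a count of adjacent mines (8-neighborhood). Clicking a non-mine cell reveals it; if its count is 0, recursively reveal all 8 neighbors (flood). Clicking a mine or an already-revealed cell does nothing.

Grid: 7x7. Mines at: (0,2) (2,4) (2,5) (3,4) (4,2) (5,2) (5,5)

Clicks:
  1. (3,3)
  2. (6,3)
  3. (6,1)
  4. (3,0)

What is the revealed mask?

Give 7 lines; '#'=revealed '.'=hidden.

Answer: ##.....
####...
####...
####...
##.....
##.....
##.#...

Derivation:
Click 1 (3,3) count=3: revealed 1 new [(3,3)] -> total=1
Click 2 (6,3) count=1: revealed 1 new [(6,3)] -> total=2
Click 3 (6,1) count=1: revealed 1 new [(6,1)] -> total=3
Click 4 (3,0) count=0: revealed 18 new [(0,0) (0,1) (1,0) (1,1) (1,2) (1,3) (2,0) (2,1) (2,2) (2,3) (3,0) (3,1) (3,2) (4,0) (4,1) (5,0) (5,1) (6,0)] -> total=21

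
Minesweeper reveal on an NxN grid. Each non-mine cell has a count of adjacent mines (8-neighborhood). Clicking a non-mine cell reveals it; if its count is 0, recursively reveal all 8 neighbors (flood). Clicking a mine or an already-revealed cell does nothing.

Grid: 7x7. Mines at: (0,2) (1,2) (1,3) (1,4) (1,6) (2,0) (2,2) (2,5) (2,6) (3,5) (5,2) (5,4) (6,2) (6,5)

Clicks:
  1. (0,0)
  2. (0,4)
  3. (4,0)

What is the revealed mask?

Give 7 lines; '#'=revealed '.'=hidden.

Answer: ##..#..
##.....
.......
##.....
##.....
##.....
##.....

Derivation:
Click 1 (0,0) count=0: revealed 4 new [(0,0) (0,1) (1,0) (1,1)] -> total=4
Click 2 (0,4) count=2: revealed 1 new [(0,4)] -> total=5
Click 3 (4,0) count=0: revealed 8 new [(3,0) (3,1) (4,0) (4,1) (5,0) (5,1) (6,0) (6,1)] -> total=13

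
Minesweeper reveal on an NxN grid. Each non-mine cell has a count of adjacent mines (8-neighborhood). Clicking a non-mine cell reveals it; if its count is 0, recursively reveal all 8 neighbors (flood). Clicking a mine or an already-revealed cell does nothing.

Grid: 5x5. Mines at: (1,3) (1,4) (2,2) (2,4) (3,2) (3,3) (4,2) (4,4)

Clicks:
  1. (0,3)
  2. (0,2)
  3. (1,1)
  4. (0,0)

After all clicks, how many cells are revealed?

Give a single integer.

Answer: 13

Derivation:
Click 1 (0,3) count=2: revealed 1 new [(0,3)] -> total=1
Click 2 (0,2) count=1: revealed 1 new [(0,2)] -> total=2
Click 3 (1,1) count=1: revealed 1 new [(1,1)] -> total=3
Click 4 (0,0) count=0: revealed 10 new [(0,0) (0,1) (1,0) (1,2) (2,0) (2,1) (3,0) (3,1) (4,0) (4,1)] -> total=13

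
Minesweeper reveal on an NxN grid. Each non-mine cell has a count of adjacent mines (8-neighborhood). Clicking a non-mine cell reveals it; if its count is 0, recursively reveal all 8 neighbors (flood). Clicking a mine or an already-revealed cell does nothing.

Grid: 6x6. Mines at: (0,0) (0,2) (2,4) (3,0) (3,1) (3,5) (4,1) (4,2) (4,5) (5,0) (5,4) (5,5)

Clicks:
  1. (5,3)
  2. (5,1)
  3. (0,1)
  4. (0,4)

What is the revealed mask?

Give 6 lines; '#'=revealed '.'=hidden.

Answer: .#.###
...###
......
......
......
.#.#..

Derivation:
Click 1 (5,3) count=2: revealed 1 new [(5,3)] -> total=1
Click 2 (5,1) count=3: revealed 1 new [(5,1)] -> total=2
Click 3 (0,1) count=2: revealed 1 new [(0,1)] -> total=3
Click 4 (0,4) count=0: revealed 6 new [(0,3) (0,4) (0,5) (1,3) (1,4) (1,5)] -> total=9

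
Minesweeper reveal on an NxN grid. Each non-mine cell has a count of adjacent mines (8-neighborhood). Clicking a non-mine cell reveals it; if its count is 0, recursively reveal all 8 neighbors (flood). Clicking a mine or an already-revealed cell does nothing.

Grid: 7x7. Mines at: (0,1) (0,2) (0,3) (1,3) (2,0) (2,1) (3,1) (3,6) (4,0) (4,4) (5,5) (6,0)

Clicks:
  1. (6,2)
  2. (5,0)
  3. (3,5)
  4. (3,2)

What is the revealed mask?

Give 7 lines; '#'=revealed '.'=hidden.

Click 1 (6,2) count=0: revealed 11 new [(4,1) (4,2) (4,3) (5,1) (5,2) (5,3) (5,4) (6,1) (6,2) (6,3) (6,4)] -> total=11
Click 2 (5,0) count=2: revealed 1 new [(5,0)] -> total=12
Click 3 (3,5) count=2: revealed 1 new [(3,5)] -> total=13
Click 4 (3,2) count=2: revealed 1 new [(3,2)] -> total=14

Answer: .......
.......
.......
..#..#.
.###...
#####..
.####..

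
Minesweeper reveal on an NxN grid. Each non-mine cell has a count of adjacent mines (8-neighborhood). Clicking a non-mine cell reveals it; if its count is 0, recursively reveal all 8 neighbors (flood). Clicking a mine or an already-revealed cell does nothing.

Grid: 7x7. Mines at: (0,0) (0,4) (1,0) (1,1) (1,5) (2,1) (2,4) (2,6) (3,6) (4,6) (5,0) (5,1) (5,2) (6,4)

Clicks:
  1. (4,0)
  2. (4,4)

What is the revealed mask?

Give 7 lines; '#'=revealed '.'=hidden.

Answer: .......
.......
.......
...###.
#..###.
...###.
.......

Derivation:
Click 1 (4,0) count=2: revealed 1 new [(4,0)] -> total=1
Click 2 (4,4) count=0: revealed 9 new [(3,3) (3,4) (3,5) (4,3) (4,4) (4,5) (5,3) (5,4) (5,5)] -> total=10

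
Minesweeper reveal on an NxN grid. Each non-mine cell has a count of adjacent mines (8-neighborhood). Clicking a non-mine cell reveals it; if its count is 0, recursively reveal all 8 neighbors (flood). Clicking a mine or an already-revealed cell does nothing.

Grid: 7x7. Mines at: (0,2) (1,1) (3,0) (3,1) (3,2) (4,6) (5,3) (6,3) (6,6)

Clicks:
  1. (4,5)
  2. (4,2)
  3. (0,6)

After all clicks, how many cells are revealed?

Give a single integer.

Answer: 20

Derivation:
Click 1 (4,5) count=1: revealed 1 new [(4,5)] -> total=1
Click 2 (4,2) count=3: revealed 1 new [(4,2)] -> total=2
Click 3 (0,6) count=0: revealed 18 new [(0,3) (0,4) (0,5) (0,6) (1,3) (1,4) (1,5) (1,6) (2,3) (2,4) (2,5) (2,6) (3,3) (3,4) (3,5) (3,6) (4,3) (4,4)] -> total=20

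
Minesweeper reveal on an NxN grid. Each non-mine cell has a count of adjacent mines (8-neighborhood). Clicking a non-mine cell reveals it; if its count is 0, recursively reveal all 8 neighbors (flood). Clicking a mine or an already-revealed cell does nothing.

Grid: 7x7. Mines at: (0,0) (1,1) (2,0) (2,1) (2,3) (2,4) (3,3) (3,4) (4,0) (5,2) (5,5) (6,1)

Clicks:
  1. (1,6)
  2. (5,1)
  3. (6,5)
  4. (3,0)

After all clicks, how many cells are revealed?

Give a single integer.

Answer: 19

Derivation:
Click 1 (1,6) count=0: revealed 16 new [(0,2) (0,3) (0,4) (0,5) (0,6) (1,2) (1,3) (1,4) (1,5) (1,6) (2,5) (2,6) (3,5) (3,6) (4,5) (4,6)] -> total=16
Click 2 (5,1) count=3: revealed 1 new [(5,1)] -> total=17
Click 3 (6,5) count=1: revealed 1 new [(6,5)] -> total=18
Click 4 (3,0) count=3: revealed 1 new [(3,0)] -> total=19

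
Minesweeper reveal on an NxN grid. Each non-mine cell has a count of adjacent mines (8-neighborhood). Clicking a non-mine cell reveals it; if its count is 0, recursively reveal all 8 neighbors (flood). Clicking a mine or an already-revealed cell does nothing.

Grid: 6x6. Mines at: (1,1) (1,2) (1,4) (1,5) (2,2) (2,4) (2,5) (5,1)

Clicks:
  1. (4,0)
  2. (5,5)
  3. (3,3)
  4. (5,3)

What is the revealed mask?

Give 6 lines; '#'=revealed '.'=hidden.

Answer: ......
......
......
..####
#.####
..####

Derivation:
Click 1 (4,0) count=1: revealed 1 new [(4,0)] -> total=1
Click 2 (5,5) count=0: revealed 12 new [(3,2) (3,3) (3,4) (3,5) (4,2) (4,3) (4,4) (4,5) (5,2) (5,3) (5,4) (5,5)] -> total=13
Click 3 (3,3) count=2: revealed 0 new [(none)] -> total=13
Click 4 (5,3) count=0: revealed 0 new [(none)] -> total=13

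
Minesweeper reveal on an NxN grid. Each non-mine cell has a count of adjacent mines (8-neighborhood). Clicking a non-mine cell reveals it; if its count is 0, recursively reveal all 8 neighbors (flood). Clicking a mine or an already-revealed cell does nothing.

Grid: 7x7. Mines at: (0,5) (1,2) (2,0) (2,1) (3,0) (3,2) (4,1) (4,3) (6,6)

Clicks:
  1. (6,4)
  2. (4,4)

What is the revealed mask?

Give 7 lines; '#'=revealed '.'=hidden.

Click 1 (6,4) count=0: revealed 12 new [(5,0) (5,1) (5,2) (5,3) (5,4) (5,5) (6,0) (6,1) (6,2) (6,3) (6,4) (6,5)] -> total=12
Click 2 (4,4) count=1: revealed 1 new [(4,4)] -> total=13

Answer: .......
.......
.......
.......
....#..
######.
######.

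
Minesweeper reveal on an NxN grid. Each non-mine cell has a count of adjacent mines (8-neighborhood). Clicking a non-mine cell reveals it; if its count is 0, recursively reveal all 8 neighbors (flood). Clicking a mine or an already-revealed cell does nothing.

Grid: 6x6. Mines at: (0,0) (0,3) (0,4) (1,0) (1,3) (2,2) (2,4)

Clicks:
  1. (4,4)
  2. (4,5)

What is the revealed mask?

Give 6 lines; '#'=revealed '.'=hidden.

Click 1 (4,4) count=0: revealed 20 new [(2,0) (2,1) (3,0) (3,1) (3,2) (3,3) (3,4) (3,5) (4,0) (4,1) (4,2) (4,3) (4,4) (4,5) (5,0) (5,1) (5,2) (5,3) (5,4) (5,5)] -> total=20
Click 2 (4,5) count=0: revealed 0 new [(none)] -> total=20

Answer: ......
......
##....
######
######
######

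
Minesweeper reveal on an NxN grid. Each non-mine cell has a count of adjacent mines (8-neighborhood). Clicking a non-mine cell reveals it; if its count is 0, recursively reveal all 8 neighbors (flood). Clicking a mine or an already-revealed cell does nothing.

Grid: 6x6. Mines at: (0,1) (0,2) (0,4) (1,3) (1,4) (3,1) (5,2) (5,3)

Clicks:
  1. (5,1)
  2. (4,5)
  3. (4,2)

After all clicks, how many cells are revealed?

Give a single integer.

Click 1 (5,1) count=1: revealed 1 new [(5,1)] -> total=1
Click 2 (4,5) count=0: revealed 14 new [(2,2) (2,3) (2,4) (2,5) (3,2) (3,3) (3,4) (3,5) (4,2) (4,3) (4,4) (4,5) (5,4) (5,5)] -> total=15
Click 3 (4,2) count=3: revealed 0 new [(none)] -> total=15

Answer: 15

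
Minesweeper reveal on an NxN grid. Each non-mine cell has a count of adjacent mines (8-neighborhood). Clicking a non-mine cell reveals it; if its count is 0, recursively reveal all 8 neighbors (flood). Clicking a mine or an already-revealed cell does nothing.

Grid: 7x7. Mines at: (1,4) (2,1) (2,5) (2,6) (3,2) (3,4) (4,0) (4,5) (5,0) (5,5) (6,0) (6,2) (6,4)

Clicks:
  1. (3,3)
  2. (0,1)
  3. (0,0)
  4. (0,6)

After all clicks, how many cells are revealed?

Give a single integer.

Answer: 13

Derivation:
Click 1 (3,3) count=2: revealed 1 new [(3,3)] -> total=1
Click 2 (0,1) count=0: revealed 8 new [(0,0) (0,1) (0,2) (0,3) (1,0) (1,1) (1,2) (1,3)] -> total=9
Click 3 (0,0) count=0: revealed 0 new [(none)] -> total=9
Click 4 (0,6) count=0: revealed 4 new [(0,5) (0,6) (1,5) (1,6)] -> total=13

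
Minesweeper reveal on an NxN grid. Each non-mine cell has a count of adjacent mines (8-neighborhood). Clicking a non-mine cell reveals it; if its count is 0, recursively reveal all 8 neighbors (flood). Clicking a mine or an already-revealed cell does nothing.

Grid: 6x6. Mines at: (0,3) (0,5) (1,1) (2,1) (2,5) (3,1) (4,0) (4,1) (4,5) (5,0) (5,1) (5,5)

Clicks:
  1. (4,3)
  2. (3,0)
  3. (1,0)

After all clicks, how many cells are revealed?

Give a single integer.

Click 1 (4,3) count=0: revealed 15 new [(1,2) (1,3) (1,4) (2,2) (2,3) (2,4) (3,2) (3,3) (3,4) (4,2) (4,3) (4,4) (5,2) (5,3) (5,4)] -> total=15
Click 2 (3,0) count=4: revealed 1 new [(3,0)] -> total=16
Click 3 (1,0) count=2: revealed 1 new [(1,0)] -> total=17

Answer: 17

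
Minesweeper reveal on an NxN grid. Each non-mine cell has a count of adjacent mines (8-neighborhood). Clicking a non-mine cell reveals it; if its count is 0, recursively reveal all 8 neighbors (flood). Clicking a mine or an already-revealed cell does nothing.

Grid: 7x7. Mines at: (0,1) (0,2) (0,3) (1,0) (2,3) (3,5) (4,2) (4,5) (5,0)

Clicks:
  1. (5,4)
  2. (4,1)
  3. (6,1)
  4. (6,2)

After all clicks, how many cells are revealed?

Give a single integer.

Answer: 13

Derivation:
Click 1 (5,4) count=1: revealed 1 new [(5,4)] -> total=1
Click 2 (4,1) count=2: revealed 1 new [(4,1)] -> total=2
Click 3 (6,1) count=1: revealed 1 new [(6,1)] -> total=3
Click 4 (6,2) count=0: revealed 10 new [(5,1) (5,2) (5,3) (5,5) (5,6) (6,2) (6,3) (6,4) (6,5) (6,6)] -> total=13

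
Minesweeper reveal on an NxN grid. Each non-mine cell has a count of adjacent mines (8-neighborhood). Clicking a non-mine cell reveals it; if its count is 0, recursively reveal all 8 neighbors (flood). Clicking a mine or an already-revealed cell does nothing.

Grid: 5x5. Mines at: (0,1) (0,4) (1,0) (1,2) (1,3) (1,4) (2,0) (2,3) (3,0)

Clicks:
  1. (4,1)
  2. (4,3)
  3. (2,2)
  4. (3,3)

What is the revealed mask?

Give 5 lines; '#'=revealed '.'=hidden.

Answer: .....
.....
..#..
.####
.####

Derivation:
Click 1 (4,1) count=1: revealed 1 new [(4,1)] -> total=1
Click 2 (4,3) count=0: revealed 7 new [(3,1) (3,2) (3,3) (3,4) (4,2) (4,3) (4,4)] -> total=8
Click 3 (2,2) count=3: revealed 1 new [(2,2)] -> total=9
Click 4 (3,3) count=1: revealed 0 new [(none)] -> total=9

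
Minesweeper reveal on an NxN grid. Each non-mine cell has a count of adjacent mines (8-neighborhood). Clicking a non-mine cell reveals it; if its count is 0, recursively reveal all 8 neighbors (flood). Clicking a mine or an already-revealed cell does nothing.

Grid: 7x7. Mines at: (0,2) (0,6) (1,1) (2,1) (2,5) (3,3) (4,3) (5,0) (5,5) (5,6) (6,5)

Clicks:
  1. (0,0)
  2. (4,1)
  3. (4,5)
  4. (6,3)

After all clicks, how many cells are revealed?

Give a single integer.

Click 1 (0,0) count=1: revealed 1 new [(0,0)] -> total=1
Click 2 (4,1) count=1: revealed 1 new [(4,1)] -> total=2
Click 3 (4,5) count=2: revealed 1 new [(4,5)] -> total=3
Click 4 (6,3) count=0: revealed 8 new [(5,1) (5,2) (5,3) (5,4) (6,1) (6,2) (6,3) (6,4)] -> total=11

Answer: 11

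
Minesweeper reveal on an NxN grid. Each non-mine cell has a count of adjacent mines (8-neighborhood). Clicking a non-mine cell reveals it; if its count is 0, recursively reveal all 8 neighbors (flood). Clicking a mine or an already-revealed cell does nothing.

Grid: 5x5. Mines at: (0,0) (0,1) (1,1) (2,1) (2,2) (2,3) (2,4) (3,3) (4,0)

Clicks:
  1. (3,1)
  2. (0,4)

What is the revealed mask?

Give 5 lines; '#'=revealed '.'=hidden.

Click 1 (3,1) count=3: revealed 1 new [(3,1)] -> total=1
Click 2 (0,4) count=0: revealed 6 new [(0,2) (0,3) (0,4) (1,2) (1,3) (1,4)] -> total=7

Answer: ..###
..###
.....
.#...
.....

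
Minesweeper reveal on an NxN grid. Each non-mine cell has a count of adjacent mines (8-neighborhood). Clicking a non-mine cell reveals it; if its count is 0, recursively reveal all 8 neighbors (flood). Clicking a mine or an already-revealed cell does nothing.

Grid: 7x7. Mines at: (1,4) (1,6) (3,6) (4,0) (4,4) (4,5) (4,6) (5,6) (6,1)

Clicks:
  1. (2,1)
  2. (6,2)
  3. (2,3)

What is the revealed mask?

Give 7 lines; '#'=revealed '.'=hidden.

Click 1 (2,1) count=0: revealed 22 new [(0,0) (0,1) (0,2) (0,3) (1,0) (1,1) (1,2) (1,3) (2,0) (2,1) (2,2) (2,3) (3,0) (3,1) (3,2) (3,3) (4,1) (4,2) (4,3) (5,1) (5,2) (5,3)] -> total=22
Click 2 (6,2) count=1: revealed 1 new [(6,2)] -> total=23
Click 3 (2,3) count=1: revealed 0 new [(none)] -> total=23

Answer: ####...
####...
####...
####...
.###...
.###...
..#....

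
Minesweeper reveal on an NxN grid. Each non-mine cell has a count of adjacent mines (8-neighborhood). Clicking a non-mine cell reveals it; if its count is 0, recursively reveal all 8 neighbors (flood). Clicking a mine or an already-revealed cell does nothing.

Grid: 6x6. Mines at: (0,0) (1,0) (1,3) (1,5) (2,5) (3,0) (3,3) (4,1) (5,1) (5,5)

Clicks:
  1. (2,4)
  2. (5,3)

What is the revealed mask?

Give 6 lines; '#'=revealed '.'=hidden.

Answer: ......
......
....#.
......
..###.
..###.

Derivation:
Click 1 (2,4) count=4: revealed 1 new [(2,4)] -> total=1
Click 2 (5,3) count=0: revealed 6 new [(4,2) (4,3) (4,4) (5,2) (5,3) (5,4)] -> total=7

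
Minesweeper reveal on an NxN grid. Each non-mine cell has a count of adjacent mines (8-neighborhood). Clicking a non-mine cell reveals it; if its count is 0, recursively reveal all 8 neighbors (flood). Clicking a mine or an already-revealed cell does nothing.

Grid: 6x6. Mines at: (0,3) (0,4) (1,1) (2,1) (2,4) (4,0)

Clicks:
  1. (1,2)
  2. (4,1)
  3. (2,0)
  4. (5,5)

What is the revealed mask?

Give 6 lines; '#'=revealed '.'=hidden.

Answer: ......
..#...
#.....
.#####
.#####
.#####

Derivation:
Click 1 (1,2) count=3: revealed 1 new [(1,2)] -> total=1
Click 2 (4,1) count=1: revealed 1 new [(4,1)] -> total=2
Click 3 (2,0) count=2: revealed 1 new [(2,0)] -> total=3
Click 4 (5,5) count=0: revealed 14 new [(3,1) (3,2) (3,3) (3,4) (3,5) (4,2) (4,3) (4,4) (4,5) (5,1) (5,2) (5,3) (5,4) (5,5)] -> total=17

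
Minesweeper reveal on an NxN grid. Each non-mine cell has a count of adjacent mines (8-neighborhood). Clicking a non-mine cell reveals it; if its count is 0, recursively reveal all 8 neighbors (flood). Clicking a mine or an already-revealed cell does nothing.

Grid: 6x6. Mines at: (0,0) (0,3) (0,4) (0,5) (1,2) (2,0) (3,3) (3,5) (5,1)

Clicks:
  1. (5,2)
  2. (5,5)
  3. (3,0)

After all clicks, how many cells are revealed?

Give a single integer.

Click 1 (5,2) count=1: revealed 1 new [(5,2)] -> total=1
Click 2 (5,5) count=0: revealed 7 new [(4,2) (4,3) (4,4) (4,5) (5,3) (5,4) (5,5)] -> total=8
Click 3 (3,0) count=1: revealed 1 new [(3,0)] -> total=9

Answer: 9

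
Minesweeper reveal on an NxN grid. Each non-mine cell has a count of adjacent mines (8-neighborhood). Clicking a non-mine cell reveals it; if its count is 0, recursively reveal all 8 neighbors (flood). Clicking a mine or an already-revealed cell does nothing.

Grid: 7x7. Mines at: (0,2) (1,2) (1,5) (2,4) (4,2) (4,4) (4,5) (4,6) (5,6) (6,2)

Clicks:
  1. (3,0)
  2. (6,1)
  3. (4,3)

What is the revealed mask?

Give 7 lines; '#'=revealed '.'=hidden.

Click 1 (3,0) count=0: revealed 14 new [(0,0) (0,1) (1,0) (1,1) (2,0) (2,1) (3,0) (3,1) (4,0) (4,1) (5,0) (5,1) (6,0) (6,1)] -> total=14
Click 2 (6,1) count=1: revealed 0 new [(none)] -> total=14
Click 3 (4,3) count=2: revealed 1 new [(4,3)] -> total=15

Answer: ##.....
##.....
##.....
##.....
##.#...
##.....
##.....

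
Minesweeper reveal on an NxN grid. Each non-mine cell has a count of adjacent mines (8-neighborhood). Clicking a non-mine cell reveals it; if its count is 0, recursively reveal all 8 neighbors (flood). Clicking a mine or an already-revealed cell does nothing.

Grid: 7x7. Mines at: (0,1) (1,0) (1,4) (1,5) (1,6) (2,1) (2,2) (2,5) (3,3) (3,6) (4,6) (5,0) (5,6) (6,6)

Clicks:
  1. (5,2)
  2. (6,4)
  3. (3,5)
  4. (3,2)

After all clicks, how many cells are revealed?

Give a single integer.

Answer: 17

Derivation:
Click 1 (5,2) count=0: revealed 15 new [(4,1) (4,2) (4,3) (4,4) (4,5) (5,1) (5,2) (5,3) (5,4) (5,5) (6,1) (6,2) (6,3) (6,4) (6,5)] -> total=15
Click 2 (6,4) count=0: revealed 0 new [(none)] -> total=15
Click 3 (3,5) count=3: revealed 1 new [(3,5)] -> total=16
Click 4 (3,2) count=3: revealed 1 new [(3,2)] -> total=17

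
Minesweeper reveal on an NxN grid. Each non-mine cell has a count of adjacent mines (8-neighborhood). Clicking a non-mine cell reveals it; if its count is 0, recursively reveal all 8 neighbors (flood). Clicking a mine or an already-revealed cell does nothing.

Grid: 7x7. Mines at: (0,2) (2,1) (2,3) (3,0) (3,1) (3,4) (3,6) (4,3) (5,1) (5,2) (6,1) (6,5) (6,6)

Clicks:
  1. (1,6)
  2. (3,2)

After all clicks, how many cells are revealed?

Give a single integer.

Answer: 12

Derivation:
Click 1 (1,6) count=0: revealed 11 new [(0,3) (0,4) (0,5) (0,6) (1,3) (1,4) (1,5) (1,6) (2,4) (2,5) (2,6)] -> total=11
Click 2 (3,2) count=4: revealed 1 new [(3,2)] -> total=12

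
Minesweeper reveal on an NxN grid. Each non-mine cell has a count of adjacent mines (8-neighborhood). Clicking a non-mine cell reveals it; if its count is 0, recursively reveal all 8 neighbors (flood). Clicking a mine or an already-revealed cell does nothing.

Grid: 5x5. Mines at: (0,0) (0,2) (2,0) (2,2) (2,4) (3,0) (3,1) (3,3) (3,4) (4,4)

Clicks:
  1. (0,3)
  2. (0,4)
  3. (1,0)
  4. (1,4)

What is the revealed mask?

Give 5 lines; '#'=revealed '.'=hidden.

Click 1 (0,3) count=1: revealed 1 new [(0,3)] -> total=1
Click 2 (0,4) count=0: revealed 3 new [(0,4) (1,3) (1,4)] -> total=4
Click 3 (1,0) count=2: revealed 1 new [(1,0)] -> total=5
Click 4 (1,4) count=1: revealed 0 new [(none)] -> total=5

Answer: ...##
#..##
.....
.....
.....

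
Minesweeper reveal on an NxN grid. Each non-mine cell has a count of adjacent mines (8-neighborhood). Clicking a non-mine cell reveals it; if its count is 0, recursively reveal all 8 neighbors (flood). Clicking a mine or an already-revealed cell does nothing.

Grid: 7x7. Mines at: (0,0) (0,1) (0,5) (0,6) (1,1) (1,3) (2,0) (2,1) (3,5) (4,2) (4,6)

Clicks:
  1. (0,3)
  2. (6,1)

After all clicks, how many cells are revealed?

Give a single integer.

Answer: 22

Derivation:
Click 1 (0,3) count=1: revealed 1 new [(0,3)] -> total=1
Click 2 (6,1) count=0: revealed 21 new [(3,0) (3,1) (4,0) (4,1) (4,3) (4,4) (4,5) (5,0) (5,1) (5,2) (5,3) (5,4) (5,5) (5,6) (6,0) (6,1) (6,2) (6,3) (6,4) (6,5) (6,6)] -> total=22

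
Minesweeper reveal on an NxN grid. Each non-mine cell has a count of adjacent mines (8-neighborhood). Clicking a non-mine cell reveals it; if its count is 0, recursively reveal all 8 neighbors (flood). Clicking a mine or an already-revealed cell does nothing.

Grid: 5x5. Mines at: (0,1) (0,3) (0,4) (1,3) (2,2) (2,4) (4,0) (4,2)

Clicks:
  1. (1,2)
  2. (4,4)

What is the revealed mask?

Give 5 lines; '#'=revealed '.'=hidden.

Click 1 (1,2) count=4: revealed 1 new [(1,2)] -> total=1
Click 2 (4,4) count=0: revealed 4 new [(3,3) (3,4) (4,3) (4,4)] -> total=5

Answer: .....
..#..
.....
...##
...##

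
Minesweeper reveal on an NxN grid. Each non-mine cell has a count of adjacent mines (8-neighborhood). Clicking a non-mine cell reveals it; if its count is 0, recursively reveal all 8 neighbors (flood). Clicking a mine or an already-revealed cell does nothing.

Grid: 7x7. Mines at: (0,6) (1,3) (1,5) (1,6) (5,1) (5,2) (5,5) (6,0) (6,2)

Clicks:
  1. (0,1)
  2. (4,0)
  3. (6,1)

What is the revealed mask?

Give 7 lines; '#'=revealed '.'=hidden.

Answer: ###....
###....
#######
#######
#######
.......
.#.....

Derivation:
Click 1 (0,1) count=0: revealed 27 new [(0,0) (0,1) (0,2) (1,0) (1,1) (1,2) (2,0) (2,1) (2,2) (2,3) (2,4) (2,5) (2,6) (3,0) (3,1) (3,2) (3,3) (3,4) (3,5) (3,6) (4,0) (4,1) (4,2) (4,3) (4,4) (4,5) (4,6)] -> total=27
Click 2 (4,0) count=1: revealed 0 new [(none)] -> total=27
Click 3 (6,1) count=4: revealed 1 new [(6,1)] -> total=28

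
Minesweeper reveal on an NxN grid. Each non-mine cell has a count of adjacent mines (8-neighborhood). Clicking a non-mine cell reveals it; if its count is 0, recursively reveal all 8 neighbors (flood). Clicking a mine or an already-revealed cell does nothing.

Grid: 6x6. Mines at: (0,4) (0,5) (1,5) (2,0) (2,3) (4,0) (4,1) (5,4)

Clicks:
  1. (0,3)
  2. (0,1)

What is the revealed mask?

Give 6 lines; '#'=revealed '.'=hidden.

Answer: ####..
####..
......
......
......
......

Derivation:
Click 1 (0,3) count=1: revealed 1 new [(0,3)] -> total=1
Click 2 (0,1) count=0: revealed 7 new [(0,0) (0,1) (0,2) (1,0) (1,1) (1,2) (1,3)] -> total=8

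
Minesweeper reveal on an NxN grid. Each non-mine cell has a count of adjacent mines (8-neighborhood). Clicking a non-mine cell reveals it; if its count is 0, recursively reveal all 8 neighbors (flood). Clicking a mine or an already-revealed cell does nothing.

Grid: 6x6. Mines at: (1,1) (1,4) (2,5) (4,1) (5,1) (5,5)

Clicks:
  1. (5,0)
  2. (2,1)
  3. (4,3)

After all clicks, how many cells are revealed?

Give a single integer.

Click 1 (5,0) count=2: revealed 1 new [(5,0)] -> total=1
Click 2 (2,1) count=1: revealed 1 new [(2,1)] -> total=2
Click 3 (4,3) count=0: revealed 12 new [(2,2) (2,3) (2,4) (3,2) (3,3) (3,4) (4,2) (4,3) (4,4) (5,2) (5,3) (5,4)] -> total=14

Answer: 14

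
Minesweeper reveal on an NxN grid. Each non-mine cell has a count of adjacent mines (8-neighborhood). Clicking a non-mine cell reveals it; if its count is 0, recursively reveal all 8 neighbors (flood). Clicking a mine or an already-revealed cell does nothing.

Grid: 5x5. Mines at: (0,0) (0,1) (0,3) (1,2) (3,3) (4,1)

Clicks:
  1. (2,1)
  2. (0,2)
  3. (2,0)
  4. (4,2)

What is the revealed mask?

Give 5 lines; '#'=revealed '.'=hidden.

Answer: ..#..
##...
##...
##...
..#..

Derivation:
Click 1 (2,1) count=1: revealed 1 new [(2,1)] -> total=1
Click 2 (0,2) count=3: revealed 1 new [(0,2)] -> total=2
Click 3 (2,0) count=0: revealed 5 new [(1,0) (1,1) (2,0) (3,0) (3,1)] -> total=7
Click 4 (4,2) count=2: revealed 1 new [(4,2)] -> total=8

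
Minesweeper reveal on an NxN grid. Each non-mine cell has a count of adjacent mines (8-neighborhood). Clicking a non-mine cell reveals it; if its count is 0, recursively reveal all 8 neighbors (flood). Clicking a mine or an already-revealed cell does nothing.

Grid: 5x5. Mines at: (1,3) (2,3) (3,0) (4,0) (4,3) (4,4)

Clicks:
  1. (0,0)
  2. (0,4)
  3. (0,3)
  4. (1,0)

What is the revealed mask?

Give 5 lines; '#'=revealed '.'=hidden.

Click 1 (0,0) count=0: revealed 9 new [(0,0) (0,1) (0,2) (1,0) (1,1) (1,2) (2,0) (2,1) (2,2)] -> total=9
Click 2 (0,4) count=1: revealed 1 new [(0,4)] -> total=10
Click 3 (0,3) count=1: revealed 1 new [(0,3)] -> total=11
Click 4 (1,0) count=0: revealed 0 new [(none)] -> total=11

Answer: #####
###..
###..
.....
.....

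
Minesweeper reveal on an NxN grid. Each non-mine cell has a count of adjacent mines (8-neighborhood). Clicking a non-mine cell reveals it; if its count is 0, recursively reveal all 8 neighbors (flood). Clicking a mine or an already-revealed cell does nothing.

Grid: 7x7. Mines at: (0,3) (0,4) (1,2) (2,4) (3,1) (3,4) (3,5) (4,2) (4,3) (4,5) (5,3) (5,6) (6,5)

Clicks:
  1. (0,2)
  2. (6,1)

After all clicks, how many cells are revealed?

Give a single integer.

Answer: 9

Derivation:
Click 1 (0,2) count=2: revealed 1 new [(0,2)] -> total=1
Click 2 (6,1) count=0: revealed 8 new [(4,0) (4,1) (5,0) (5,1) (5,2) (6,0) (6,1) (6,2)] -> total=9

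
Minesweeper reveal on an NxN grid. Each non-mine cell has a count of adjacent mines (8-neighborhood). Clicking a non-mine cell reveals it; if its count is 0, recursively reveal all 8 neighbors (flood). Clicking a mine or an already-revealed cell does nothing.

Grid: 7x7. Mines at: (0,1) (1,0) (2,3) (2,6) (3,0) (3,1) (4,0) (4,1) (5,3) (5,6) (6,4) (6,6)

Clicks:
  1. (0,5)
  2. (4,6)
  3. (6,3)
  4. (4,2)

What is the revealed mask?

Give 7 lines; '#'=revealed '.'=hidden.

Answer: ..#####
..#####
.......
.......
..#...#
.......
...#...

Derivation:
Click 1 (0,5) count=0: revealed 10 new [(0,2) (0,3) (0,4) (0,5) (0,6) (1,2) (1,3) (1,4) (1,5) (1,6)] -> total=10
Click 2 (4,6) count=1: revealed 1 new [(4,6)] -> total=11
Click 3 (6,3) count=2: revealed 1 new [(6,3)] -> total=12
Click 4 (4,2) count=3: revealed 1 new [(4,2)] -> total=13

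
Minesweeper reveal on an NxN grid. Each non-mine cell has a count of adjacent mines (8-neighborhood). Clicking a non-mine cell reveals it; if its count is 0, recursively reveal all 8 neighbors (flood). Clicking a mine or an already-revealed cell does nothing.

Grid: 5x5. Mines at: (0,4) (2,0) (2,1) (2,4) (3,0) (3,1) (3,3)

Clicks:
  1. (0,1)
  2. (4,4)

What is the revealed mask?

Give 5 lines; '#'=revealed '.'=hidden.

Click 1 (0,1) count=0: revealed 8 new [(0,0) (0,1) (0,2) (0,3) (1,0) (1,1) (1,2) (1,3)] -> total=8
Click 2 (4,4) count=1: revealed 1 new [(4,4)] -> total=9

Answer: ####.
####.
.....
.....
....#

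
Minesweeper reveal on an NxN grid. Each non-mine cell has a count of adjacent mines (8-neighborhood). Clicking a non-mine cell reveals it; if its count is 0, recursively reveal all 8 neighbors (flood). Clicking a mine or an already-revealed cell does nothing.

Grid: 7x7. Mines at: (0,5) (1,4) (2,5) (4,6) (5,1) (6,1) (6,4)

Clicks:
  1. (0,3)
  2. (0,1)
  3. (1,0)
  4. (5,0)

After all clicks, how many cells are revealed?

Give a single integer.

Click 1 (0,3) count=1: revealed 1 new [(0,3)] -> total=1
Click 2 (0,1) count=0: revealed 28 new [(0,0) (0,1) (0,2) (1,0) (1,1) (1,2) (1,3) (2,0) (2,1) (2,2) (2,3) (2,4) (3,0) (3,1) (3,2) (3,3) (3,4) (3,5) (4,0) (4,1) (4,2) (4,3) (4,4) (4,5) (5,2) (5,3) (5,4) (5,5)] -> total=29
Click 3 (1,0) count=0: revealed 0 new [(none)] -> total=29
Click 4 (5,0) count=2: revealed 1 new [(5,0)] -> total=30

Answer: 30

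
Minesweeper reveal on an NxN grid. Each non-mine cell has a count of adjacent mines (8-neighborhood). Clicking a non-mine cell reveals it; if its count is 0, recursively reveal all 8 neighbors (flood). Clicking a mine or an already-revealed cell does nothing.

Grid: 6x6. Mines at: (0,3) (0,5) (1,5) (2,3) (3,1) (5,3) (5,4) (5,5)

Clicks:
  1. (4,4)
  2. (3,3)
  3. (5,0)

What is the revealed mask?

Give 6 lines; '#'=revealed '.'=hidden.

Answer: ......
......
......
...#..
###.#.
###...

Derivation:
Click 1 (4,4) count=3: revealed 1 new [(4,4)] -> total=1
Click 2 (3,3) count=1: revealed 1 new [(3,3)] -> total=2
Click 3 (5,0) count=0: revealed 6 new [(4,0) (4,1) (4,2) (5,0) (5,1) (5,2)] -> total=8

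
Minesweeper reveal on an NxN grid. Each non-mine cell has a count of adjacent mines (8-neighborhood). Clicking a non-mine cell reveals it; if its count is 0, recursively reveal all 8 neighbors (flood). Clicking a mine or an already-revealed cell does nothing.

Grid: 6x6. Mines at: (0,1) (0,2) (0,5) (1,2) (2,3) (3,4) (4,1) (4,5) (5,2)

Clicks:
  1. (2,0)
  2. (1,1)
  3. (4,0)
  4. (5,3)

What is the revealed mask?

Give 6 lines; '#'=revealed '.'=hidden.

Answer: ......
##....
##....
##....
#.....
...#..

Derivation:
Click 1 (2,0) count=0: revealed 6 new [(1,0) (1,1) (2,0) (2,1) (3,0) (3,1)] -> total=6
Click 2 (1,1) count=3: revealed 0 new [(none)] -> total=6
Click 3 (4,0) count=1: revealed 1 new [(4,0)] -> total=7
Click 4 (5,3) count=1: revealed 1 new [(5,3)] -> total=8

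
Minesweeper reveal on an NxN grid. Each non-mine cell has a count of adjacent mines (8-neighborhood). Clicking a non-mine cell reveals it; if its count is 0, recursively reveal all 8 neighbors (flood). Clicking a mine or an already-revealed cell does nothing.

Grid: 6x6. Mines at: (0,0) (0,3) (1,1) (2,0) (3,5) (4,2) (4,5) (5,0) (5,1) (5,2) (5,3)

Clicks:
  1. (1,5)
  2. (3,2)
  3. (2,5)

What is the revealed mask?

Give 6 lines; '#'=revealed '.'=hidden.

Click 1 (1,5) count=0: revealed 6 new [(0,4) (0,5) (1,4) (1,5) (2,4) (2,5)] -> total=6
Click 2 (3,2) count=1: revealed 1 new [(3,2)] -> total=7
Click 3 (2,5) count=1: revealed 0 new [(none)] -> total=7

Answer: ....##
....##
....##
..#...
......
......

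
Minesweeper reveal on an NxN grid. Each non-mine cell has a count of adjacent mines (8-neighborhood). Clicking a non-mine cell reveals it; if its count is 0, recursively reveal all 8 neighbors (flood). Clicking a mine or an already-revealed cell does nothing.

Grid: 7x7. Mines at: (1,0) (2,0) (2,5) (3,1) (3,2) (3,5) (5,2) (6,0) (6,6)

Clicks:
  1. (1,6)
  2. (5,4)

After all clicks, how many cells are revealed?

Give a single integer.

Click 1 (1,6) count=1: revealed 1 new [(1,6)] -> total=1
Click 2 (5,4) count=0: revealed 9 new [(4,3) (4,4) (4,5) (5,3) (5,4) (5,5) (6,3) (6,4) (6,5)] -> total=10

Answer: 10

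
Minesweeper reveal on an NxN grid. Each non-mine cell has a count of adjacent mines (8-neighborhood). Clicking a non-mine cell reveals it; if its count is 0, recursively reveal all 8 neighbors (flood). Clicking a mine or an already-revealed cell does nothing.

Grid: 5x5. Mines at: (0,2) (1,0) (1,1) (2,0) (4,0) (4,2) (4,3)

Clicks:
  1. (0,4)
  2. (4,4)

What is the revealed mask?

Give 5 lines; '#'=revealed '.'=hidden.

Click 1 (0,4) count=0: revealed 11 new [(0,3) (0,4) (1,2) (1,3) (1,4) (2,2) (2,3) (2,4) (3,2) (3,3) (3,4)] -> total=11
Click 2 (4,4) count=1: revealed 1 new [(4,4)] -> total=12

Answer: ...##
..###
..###
..###
....#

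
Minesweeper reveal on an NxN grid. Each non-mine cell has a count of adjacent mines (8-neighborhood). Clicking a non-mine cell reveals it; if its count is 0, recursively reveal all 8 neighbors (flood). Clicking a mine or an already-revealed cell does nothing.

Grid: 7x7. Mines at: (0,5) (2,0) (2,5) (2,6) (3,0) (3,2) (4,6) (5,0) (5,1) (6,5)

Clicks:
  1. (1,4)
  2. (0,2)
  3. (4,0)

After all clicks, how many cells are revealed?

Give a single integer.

Answer: 15

Derivation:
Click 1 (1,4) count=2: revealed 1 new [(1,4)] -> total=1
Click 2 (0,2) count=0: revealed 13 new [(0,0) (0,1) (0,2) (0,3) (0,4) (1,0) (1,1) (1,2) (1,3) (2,1) (2,2) (2,3) (2,4)] -> total=14
Click 3 (4,0) count=3: revealed 1 new [(4,0)] -> total=15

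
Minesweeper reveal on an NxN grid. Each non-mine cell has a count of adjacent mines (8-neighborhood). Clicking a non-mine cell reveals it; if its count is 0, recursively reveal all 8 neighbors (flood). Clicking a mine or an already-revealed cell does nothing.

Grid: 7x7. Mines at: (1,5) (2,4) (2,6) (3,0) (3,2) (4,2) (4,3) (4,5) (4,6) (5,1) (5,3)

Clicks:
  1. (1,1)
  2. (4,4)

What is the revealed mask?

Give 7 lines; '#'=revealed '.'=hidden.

Click 1 (1,1) count=0: revealed 14 new [(0,0) (0,1) (0,2) (0,3) (0,4) (1,0) (1,1) (1,2) (1,3) (1,4) (2,0) (2,1) (2,2) (2,3)] -> total=14
Click 2 (4,4) count=3: revealed 1 new [(4,4)] -> total=15

Answer: #####..
#####..
####...
.......
....#..
.......
.......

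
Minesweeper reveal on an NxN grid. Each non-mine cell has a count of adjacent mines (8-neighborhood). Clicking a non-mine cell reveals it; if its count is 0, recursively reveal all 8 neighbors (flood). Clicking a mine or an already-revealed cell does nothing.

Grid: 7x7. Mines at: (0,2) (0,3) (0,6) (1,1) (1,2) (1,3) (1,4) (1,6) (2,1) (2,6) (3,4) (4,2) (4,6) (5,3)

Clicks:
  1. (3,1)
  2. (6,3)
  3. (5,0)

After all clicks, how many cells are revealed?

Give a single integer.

Answer: 11

Derivation:
Click 1 (3,1) count=2: revealed 1 new [(3,1)] -> total=1
Click 2 (6,3) count=1: revealed 1 new [(6,3)] -> total=2
Click 3 (5,0) count=0: revealed 9 new [(3,0) (4,0) (4,1) (5,0) (5,1) (5,2) (6,0) (6,1) (6,2)] -> total=11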